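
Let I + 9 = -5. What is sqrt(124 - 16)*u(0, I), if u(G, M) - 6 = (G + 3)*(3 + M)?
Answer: -162*sqrt(3) ≈ -280.59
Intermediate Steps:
I = -14 (I = -9 - 5 = -14)
u(G, M) = 6 + (3 + G)*(3 + M) (u(G, M) = 6 + (G + 3)*(3 + M) = 6 + (3 + G)*(3 + M))
sqrt(124 - 16)*u(0, I) = sqrt(124 - 16)*(15 + 3*0 + 3*(-14) + 0*(-14)) = sqrt(108)*(15 + 0 - 42 + 0) = (6*sqrt(3))*(-27) = -162*sqrt(3)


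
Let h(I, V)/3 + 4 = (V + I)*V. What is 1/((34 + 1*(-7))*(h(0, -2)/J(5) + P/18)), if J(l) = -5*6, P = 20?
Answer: 1/30 ≈ 0.033333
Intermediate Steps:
h(I, V) = -12 + 3*V*(I + V) (h(I, V) = -12 + 3*((V + I)*V) = -12 + 3*((I + V)*V) = -12 + 3*(V*(I + V)) = -12 + 3*V*(I + V))
J(l) = -30
1/((34 + 1*(-7))*(h(0, -2)/J(5) + P/18)) = 1/((34 + 1*(-7))*((-12 + 3*(-2)**2 + 3*0*(-2))/(-30) + 20/18)) = 1/((34 - 7)*((-12 + 3*4 + 0)*(-1/30) + 20*(1/18))) = 1/(27*((-12 + 12 + 0)*(-1/30) + 10/9)) = 1/(27*(0*(-1/30) + 10/9)) = 1/(27*(0 + 10/9)) = 1/(27*(10/9)) = 1/30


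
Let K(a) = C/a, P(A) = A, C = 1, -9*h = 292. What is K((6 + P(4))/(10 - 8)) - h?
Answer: 1469/45 ≈ 32.644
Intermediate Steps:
h = -292/9 (h = -⅑*292 = -292/9 ≈ -32.444)
K(a) = 1/a
K((6 + P(4))/(10 - 8)) - h = 1/((6 + 4)/(10 - 8)) - 1*(-292/9) = 1/(10/2) + 292/9 = 1/(10*(½)) + 292/9 = 1/5 + 292/9 = ⅕ + 292/9 = 1469/45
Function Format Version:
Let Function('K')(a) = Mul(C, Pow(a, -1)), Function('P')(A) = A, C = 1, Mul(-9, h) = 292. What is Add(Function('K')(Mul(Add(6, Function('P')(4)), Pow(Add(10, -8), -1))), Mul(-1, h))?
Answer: Rational(1469, 45) ≈ 32.644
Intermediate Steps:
h = Rational(-292, 9) (h = Mul(Rational(-1, 9), 292) = Rational(-292, 9) ≈ -32.444)
Function('K')(a) = Pow(a, -1) (Function('K')(a) = Mul(1, Pow(a, -1)) = Pow(a, -1))
Add(Function('K')(Mul(Add(6, Function('P')(4)), Pow(Add(10, -8), -1))), Mul(-1, h)) = Add(Pow(Mul(Add(6, 4), Pow(Add(10, -8), -1)), -1), Mul(-1, Rational(-292, 9))) = Add(Pow(Mul(10, Pow(2, -1)), -1), Rational(292, 9)) = Add(Pow(Mul(10, Rational(1, 2)), -1), Rational(292, 9)) = Add(Pow(5, -1), Rational(292, 9)) = Add(Rational(1, 5), Rational(292, 9)) = Rational(1469, 45)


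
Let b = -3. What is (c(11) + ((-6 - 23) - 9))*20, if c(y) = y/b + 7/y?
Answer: -27080/33 ≈ -820.61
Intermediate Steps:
c(y) = 7/y - y/3 (c(y) = y/(-3) + 7/y = y*(-⅓) + 7/y = -y/3 + 7/y = 7/y - y/3)
(c(11) + ((-6 - 23) - 9))*20 = ((7/11 - ⅓*11) + ((-6 - 23) - 9))*20 = ((7*(1/11) - 11/3) + (-29 - 9))*20 = ((7/11 - 11/3) - 38)*20 = (-100/33 - 38)*20 = -1354/33*20 = -27080/33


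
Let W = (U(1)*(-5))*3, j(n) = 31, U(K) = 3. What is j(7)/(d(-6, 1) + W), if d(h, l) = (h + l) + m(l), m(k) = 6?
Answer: -31/44 ≈ -0.70455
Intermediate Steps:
d(h, l) = 6 + h + l (d(h, l) = (h + l) + 6 = 6 + h + l)
W = -45 (W = (3*(-5))*3 = -15*3 = -45)
j(7)/(d(-6, 1) + W) = 31/((6 - 6 + 1) - 45) = 31/(1 - 45) = 31/(-44) = 31*(-1/44) = -31/44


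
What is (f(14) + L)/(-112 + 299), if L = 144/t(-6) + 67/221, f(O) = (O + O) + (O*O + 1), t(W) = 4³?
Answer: 18287/15028 ≈ 1.2169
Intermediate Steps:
t(W) = 64
f(O) = 1 + O² + 2*O (f(O) = 2*O + (O² + 1) = 2*O + (1 + O²) = 1 + O² + 2*O)
L = 2257/884 (L = 144/64 + 67/221 = 144*(1/64) + 67*(1/221) = 9/4 + 67/221 = 2257/884 ≈ 2.5532)
(f(14) + L)/(-112 + 299) = ((1 + 14² + 2*14) + 2257/884)/(-112 + 299) = ((1 + 196 + 28) + 2257/884)/187 = (225 + 2257/884)*(1/187) = (201157/884)*(1/187) = 18287/15028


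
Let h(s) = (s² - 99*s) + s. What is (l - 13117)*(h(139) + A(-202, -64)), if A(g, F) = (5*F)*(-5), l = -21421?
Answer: -252092862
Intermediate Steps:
A(g, F) = -25*F
h(s) = s² - 98*s
(l - 13117)*(h(139) + A(-202, -64)) = (-21421 - 13117)*(139*(-98 + 139) - 25*(-64)) = -34538*(139*41 + 1600) = -34538*(5699 + 1600) = -34538*7299 = -252092862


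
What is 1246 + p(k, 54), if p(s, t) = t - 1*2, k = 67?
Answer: 1298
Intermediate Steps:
p(s, t) = -2 + t (p(s, t) = t - 2 = -2 + t)
1246 + p(k, 54) = 1246 + (-2 + 54) = 1246 + 52 = 1298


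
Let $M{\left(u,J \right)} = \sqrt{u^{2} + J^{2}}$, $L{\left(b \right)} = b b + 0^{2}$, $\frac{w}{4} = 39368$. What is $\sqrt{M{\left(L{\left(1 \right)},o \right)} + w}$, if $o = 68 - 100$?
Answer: $\sqrt{157472 + 5 \sqrt{41}} \approx 396.87$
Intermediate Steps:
$w = 157472$ ($w = 4 \cdot 39368 = 157472$)
$L{\left(b \right)} = b^{2}$ ($L{\left(b \right)} = b^{2} + 0 = b^{2}$)
$o = -32$ ($o = 68 - 100 = -32$)
$M{\left(u,J \right)} = \sqrt{J^{2} + u^{2}}$
$\sqrt{M{\left(L{\left(1 \right)},o \right)} + w} = \sqrt{\sqrt{\left(-32\right)^{2} + \left(1^{2}\right)^{2}} + 157472} = \sqrt{\sqrt{1024 + 1^{2}} + 157472} = \sqrt{\sqrt{1024 + 1} + 157472} = \sqrt{\sqrt{1025} + 157472} = \sqrt{5 \sqrt{41} + 157472} = \sqrt{157472 + 5 \sqrt{41}}$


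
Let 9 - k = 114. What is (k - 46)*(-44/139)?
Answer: 6644/139 ≈ 47.799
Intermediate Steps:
k = -105 (k = 9 - 1*114 = 9 - 114 = -105)
(k - 46)*(-44/139) = (-105 - 46)*(-44/139) = -(-6644)/139 = -151*(-44/139) = 6644/139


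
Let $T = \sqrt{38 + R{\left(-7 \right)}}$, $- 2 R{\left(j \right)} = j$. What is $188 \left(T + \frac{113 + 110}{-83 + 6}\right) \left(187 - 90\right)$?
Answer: $- \frac{4066628}{77} + 9118 \sqrt{166} \approx 64664.0$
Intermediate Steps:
$R{\left(j \right)} = - \frac{j}{2}$
$T = \frac{\sqrt{166}}{2}$ ($T = \sqrt{38 - - \frac{7}{2}} = \sqrt{38 + \frac{7}{2}} = \sqrt{\frac{83}{2}} = \frac{\sqrt{166}}{2} \approx 6.442$)
$188 \left(T + \frac{113 + 110}{-83 + 6}\right) \left(187 - 90\right) = 188 \left(\frac{\sqrt{166}}{2} + \frac{113 + 110}{-83 + 6}\right) \left(187 - 90\right) = 188 \left(\frac{\sqrt{166}}{2} + \frac{223}{-77}\right) 97 = 188 \left(\frac{\sqrt{166}}{2} + 223 \left(- \frac{1}{77}\right)\right) 97 = 188 \left(\frac{\sqrt{166}}{2} - \frac{223}{77}\right) 97 = 188 \left(- \frac{223}{77} + \frac{\sqrt{166}}{2}\right) 97 = 188 \left(- \frac{21631}{77} + \frac{97 \sqrt{166}}{2}\right) = - \frac{4066628}{77} + 9118 \sqrt{166}$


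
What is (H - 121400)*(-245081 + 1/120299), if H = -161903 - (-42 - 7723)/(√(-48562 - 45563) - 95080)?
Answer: 3020409438846516377740998/43501564514279 + 45787097785554*I*√3765/43501564514279 ≈ 6.9432e+10 + 64.583*I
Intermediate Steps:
H = -161903 + 7765/(-95080 + 5*I*√3765) (H = -161903 - (-7765)/(√(-94125) - 95080) = -161903 - (-7765)/(5*I*√3765 - 95080) = -161903 - (-7765)/(-95080 + 5*I*√3765) = -161903 + 7765/(-95080 + 5*I*√3765) ≈ -1.619e+5 - 0.00026352*I)
(H - 121400)*(-245081 + 1/120299) = ((-58546100567811/361612021 - 1553*I*√3765/361612021) - 121400)*(-245081 + 1/120299) = (-102445799917211/361612021 - 1553*I*√3765/361612021)*(-245081 + 1/120299) = (-102445799917211/361612021 - 1553*I*√3765/361612021)*(-29482999218/120299) = 3020409438846516377740998/43501564514279 + 45787097785554*I*√3765/43501564514279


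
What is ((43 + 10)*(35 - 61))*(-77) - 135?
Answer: 105971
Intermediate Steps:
((43 + 10)*(35 - 61))*(-77) - 135 = (53*(-26))*(-77) - 135 = -1378*(-77) - 135 = 106106 - 135 = 105971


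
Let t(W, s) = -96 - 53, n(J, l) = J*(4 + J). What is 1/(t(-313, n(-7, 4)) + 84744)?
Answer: 1/84595 ≈ 1.1821e-5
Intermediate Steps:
t(W, s) = -149
1/(t(-313, n(-7, 4)) + 84744) = 1/(-149 + 84744) = 1/84595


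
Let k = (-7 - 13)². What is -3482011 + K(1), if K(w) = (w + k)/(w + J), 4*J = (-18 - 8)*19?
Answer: -853093497/245 ≈ -3.4820e+6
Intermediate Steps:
J = -247/2 (J = ((-18 - 8)*19)/4 = (-26*19)/4 = (¼)*(-494) = -247/2 ≈ -123.50)
k = 400 (k = (-20)² = 400)
K(w) = (400 + w)/(-247/2 + w) (K(w) = (w + 400)/(w - 247/2) = (400 + w)/(-247/2 + w))
-3482011 + K(1) = -3482011 + 2*(400 + 1)/(-247 + 2*1) = -3482011 + 2*401/(-247 + 2) = -3482011 + 2*401/(-245) = -3482011 + 2*(-1/245)*401 = -3482011 - 802/245 = -853093497/245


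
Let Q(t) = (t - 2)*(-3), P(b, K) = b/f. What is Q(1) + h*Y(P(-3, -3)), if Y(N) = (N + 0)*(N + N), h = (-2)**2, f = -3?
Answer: 11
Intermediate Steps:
P(b, K) = -b/3 (P(b, K) = b/(-3) = b*(-1/3) = -b/3)
h = 4
Q(t) = 6 - 3*t (Q(t) = (-2 + t)*(-3) = 6 - 3*t)
Y(N) = 2*N**2 (Y(N) = N*(2*N) = 2*N**2)
Q(1) + h*Y(P(-3, -3)) = (6 - 3*1) + 4*(2*(-1/3*(-3))**2) = (6 - 3) + 4*(2*1**2) = 3 + 4*(2*1) = 3 + 4*2 = 3 + 8 = 11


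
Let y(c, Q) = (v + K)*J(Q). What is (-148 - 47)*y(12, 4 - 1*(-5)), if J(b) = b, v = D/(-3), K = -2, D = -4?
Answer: 1170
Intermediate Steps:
v = 4/3 (v = -4/(-3) = -4*(-⅓) = 4/3 ≈ 1.3333)
y(c, Q) = -2*Q/3 (y(c, Q) = (4/3 - 2)*Q = -2*Q/3)
(-148 - 47)*y(12, 4 - 1*(-5)) = (-148 - 47)*(-2*(4 - 1*(-5))/3) = -(-130)*(4 + 5) = -(-130)*9 = -195*(-6) = 1170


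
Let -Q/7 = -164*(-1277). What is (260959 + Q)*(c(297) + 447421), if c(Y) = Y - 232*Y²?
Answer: 24120948470490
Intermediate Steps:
Q = -1465996 (Q = -(-1148)*(-1277) = -7*209428 = -1465996)
c(Y) = Y - 232*Y²
(260959 + Q)*(c(297) + 447421) = (260959 - 1465996)*(297*(1 - 232*297) + 447421) = -1205037*(297*(1 - 68904) + 447421) = -1205037*(297*(-68903) + 447421) = -1205037*(-20464191 + 447421) = -1205037*(-20016770) = 24120948470490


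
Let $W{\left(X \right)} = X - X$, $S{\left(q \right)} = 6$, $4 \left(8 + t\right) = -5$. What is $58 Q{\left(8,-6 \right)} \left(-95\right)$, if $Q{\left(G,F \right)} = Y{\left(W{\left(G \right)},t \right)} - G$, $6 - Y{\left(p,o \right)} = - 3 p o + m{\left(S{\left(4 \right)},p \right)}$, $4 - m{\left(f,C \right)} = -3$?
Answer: $49590$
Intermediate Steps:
$t = - \frac{37}{4}$ ($t = -8 + \frac{1}{4} \left(-5\right) = -8 - \frac{5}{4} = - \frac{37}{4} \approx -9.25$)
$m{\left(f,C \right)} = 7$ ($m{\left(f,C \right)} = 4 - -3 = 4 + 3 = 7$)
$W{\left(X \right)} = 0$
$Y{\left(p,o \right)} = -1 + 3 o p$ ($Y{\left(p,o \right)} = 6 - \left(- 3 p o + 7\right) = 6 - \left(- 3 o p + 7\right) = 6 - \left(7 - 3 o p\right) = 6 + \left(-7 + 3 o p\right) = -1 + 3 o p$)
$Q{\left(G,F \right)} = -1 - G$ ($Q{\left(G,F \right)} = \left(-1 + 3 \left(- \frac{37}{4}\right) 0\right) - G = \left(-1 + 0\right) - G = -1 - G$)
$58 Q{\left(8,-6 \right)} \left(-95\right) = 58 \left(-1 - 8\right) \left(-95\right) = 58 \left(-9\right) \left(-95\right) = \left(-522\right) \left(-95\right) = 49590$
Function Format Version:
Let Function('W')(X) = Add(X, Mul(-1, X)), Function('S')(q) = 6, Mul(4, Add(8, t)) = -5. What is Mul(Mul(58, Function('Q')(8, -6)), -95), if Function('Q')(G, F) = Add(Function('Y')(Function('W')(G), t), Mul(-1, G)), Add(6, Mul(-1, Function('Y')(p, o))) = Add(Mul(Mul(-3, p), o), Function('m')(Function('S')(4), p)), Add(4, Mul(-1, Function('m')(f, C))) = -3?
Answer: 49590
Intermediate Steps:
t = Rational(-37, 4) (t = Add(-8, Mul(Rational(1, 4), -5)) = Add(-8, Rational(-5, 4)) = Rational(-37, 4) ≈ -9.2500)
Function('m')(f, C) = 7 (Function('m')(f, C) = Add(4, Mul(-1, -3)) = Add(4, 3) = 7)
Function('W')(X) = 0
Function('Y')(p, o) = Add(-1, Mul(3, o, p)) (Function('Y')(p, o) = Add(6, Mul(-1, Add(Mul(Mul(-3, p), o), 7))) = Add(6, Mul(-1, Add(Mul(-3, o, p), 7))) = Add(6, Mul(-1, Add(7, Mul(-3, o, p)))) = Add(6, Add(-7, Mul(3, o, p))) = Add(-1, Mul(3, o, p)))
Function('Q')(G, F) = Add(-1, Mul(-1, G)) (Function('Q')(G, F) = Add(Add(-1, Mul(3, Rational(-37, 4), 0)), Mul(-1, G)) = Add(Add(-1, 0), Mul(-1, G)) = Add(-1, Mul(-1, G)))
Mul(Mul(58, Function('Q')(8, -6)), -95) = Mul(Mul(58, Add(-1, Mul(-1, 8))), -95) = Mul(Mul(58, Add(-1, -8)), -95) = Mul(Mul(58, -9), -95) = Mul(-522, -95) = 49590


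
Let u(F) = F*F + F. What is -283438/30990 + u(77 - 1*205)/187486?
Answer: -13159220857/1452547785 ≈ -9.0594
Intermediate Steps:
u(F) = F + F**2 (u(F) = F**2 + F = F + F**2)
-283438/30990 + u(77 - 1*205)/187486 = -283438/30990 + ((77 - 1*205)*(1 + (77 - 1*205)))/187486 = -283438*1/30990 + ((77 - 205)*(1 + (77 - 205)))*(1/187486) = -141719/15495 - 128*(1 - 128)*(1/187486) = -141719/15495 - 128*(-127)*(1/187486) = -141719/15495 + 16256*(1/187486) = -141719/15495 + 8128/93743 = -13159220857/1452547785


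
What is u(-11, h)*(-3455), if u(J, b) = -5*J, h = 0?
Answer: -190025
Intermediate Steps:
u(-11, h)*(-3455) = -5*(-11)*(-3455) = 55*(-3455) = -190025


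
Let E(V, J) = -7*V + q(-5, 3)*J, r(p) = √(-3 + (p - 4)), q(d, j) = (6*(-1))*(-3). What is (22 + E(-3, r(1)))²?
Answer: -95 + 1548*I*√6 ≈ -95.0 + 3791.8*I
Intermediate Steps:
q(d, j) = 18 (q(d, j) = -6*(-3) = 18)
r(p) = √(-7 + p) (r(p) = √(-3 + (-4 + p)) = √(-7 + p))
E(V, J) = -7*V + 18*J
(22 + E(-3, r(1)))² = (22 + (-7*(-3) + 18*√(-7 + 1)))² = (22 + (21 + 18*√(-6)))² = (22 + (21 + 18*(I*√6)))² = (22 + (21 + 18*I*√6))² = (43 + 18*I*√6)²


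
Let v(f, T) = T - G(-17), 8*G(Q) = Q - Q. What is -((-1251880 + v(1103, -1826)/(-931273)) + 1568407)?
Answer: -294773050697/931273 ≈ -3.1653e+5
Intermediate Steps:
G(Q) = 0 (G(Q) = (Q - Q)/8 = (⅛)*0 = 0)
v(f, T) = T (v(f, T) = T - 1*0 = T + 0 = T)
-((-1251880 + v(1103, -1826)/(-931273)) + 1568407) = -((-1251880 - 1826/(-931273)) + 1568407) = -((-1251880 - 1826*(-1/931273)) + 1568407) = -((-1251880 + 1826/931273) + 1568407) = -(-1165842041414/931273 + 1568407) = -1*294773050697/931273 = -294773050697/931273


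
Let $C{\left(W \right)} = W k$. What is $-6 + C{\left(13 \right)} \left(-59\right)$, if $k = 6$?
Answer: $-4608$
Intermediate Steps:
$C{\left(W \right)} = 6 W$ ($C{\left(W \right)} = W 6 = 6 W$)
$-6 + C{\left(13 \right)} \left(-59\right) = -6 + 6 \cdot 13 \left(-59\right) = -6 + 78 \left(-59\right) = -6 - 4602 = -4608$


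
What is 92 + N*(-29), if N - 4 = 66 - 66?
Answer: -24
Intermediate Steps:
N = 4 (N = 4 + (66 - 66) = 4 + 0 = 4)
92 + N*(-29) = 92 + 4*(-29) = 92 - 116 = -24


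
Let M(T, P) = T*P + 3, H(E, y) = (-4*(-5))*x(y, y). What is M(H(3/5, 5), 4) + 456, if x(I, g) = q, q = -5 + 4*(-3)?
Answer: -901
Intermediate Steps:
q = -17 (q = -5 - 12 = -17)
x(I, g) = -17
H(E, y) = -340 (H(E, y) = -4*(-5)*(-17) = 20*(-17) = -340)
M(T, P) = 3 + P*T (M(T, P) = P*T + 3 = 3 + P*T)
M(H(3/5, 5), 4) + 456 = (3 + 4*(-340)) + 456 = (3 - 1360) + 456 = -1357 + 456 = -901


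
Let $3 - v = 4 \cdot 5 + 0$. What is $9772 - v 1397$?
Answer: $33521$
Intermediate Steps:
$v = -17$ ($v = 3 - \left(4 \cdot 5 + 0\right) = 3 - \left(20 + 0\right) = 3 - 20 = -17$)
$9772 - v 1397 = 9772 - \left(-17\right) 1397 = 9772 - -23749 = 9772 + 23749 = 33521$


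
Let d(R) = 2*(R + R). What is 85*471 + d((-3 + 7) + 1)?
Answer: 40055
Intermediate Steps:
d(R) = 4*R (d(R) = 2*(2*R) = 4*R)
85*471 + d((-3 + 7) + 1) = 85*471 + 4*((-3 + 7) + 1) = 40035 + 4*(4 + 1) = 40035 + 4*5 = 40035 + 20 = 40055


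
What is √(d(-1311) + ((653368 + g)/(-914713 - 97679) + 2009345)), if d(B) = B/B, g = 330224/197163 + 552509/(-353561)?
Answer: √30887768157971479509354510065142437970/3920721288784092 ≈ 1417.5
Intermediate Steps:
g = 7819995697/69709147443 (g = 330224*(1/197163) + 552509*(-1/353561) = 330224/197163 - 552509/353561 = 7819995697/69709147443 ≈ 0.11218)
d(B) = 1
√(d(-1311) + ((653368 + g)/(-914713 - 97679) + 2009345)) = √(1 + ((653368 + 7819995697/69709147443)/(-914713 - 97679) + 2009345)) = √(1 + ((45545734066533721/69709147443)/(-1012392) + 2009345)) = √(1 + ((45545734066533721/69709147443)*(-1/1012392) + 2009345)) = √(1 + (-45545734066533721/70572983198113656 + 2009345)) = √(1 + 141805425378479617581599/70572983198113656) = √(141805495951462815695255/70572983198113656) = √30887768157971479509354510065142437970/3920721288784092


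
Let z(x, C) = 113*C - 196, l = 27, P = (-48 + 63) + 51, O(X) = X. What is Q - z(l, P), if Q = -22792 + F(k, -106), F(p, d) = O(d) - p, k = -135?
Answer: -30025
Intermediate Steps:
P = 66 (P = 15 + 51 = 66)
F(p, d) = d - p
z(x, C) = -196 + 113*C
Q = -22763 (Q = -22792 + (-106 - 1*(-135)) = -22792 + (-106 + 135) = -22792 + 29 = -22763)
Q - z(l, P) = -22763 - (-196 + 113*66) = -22763 - (-196 + 7458) = -22763 - 1*7262 = -22763 - 7262 = -30025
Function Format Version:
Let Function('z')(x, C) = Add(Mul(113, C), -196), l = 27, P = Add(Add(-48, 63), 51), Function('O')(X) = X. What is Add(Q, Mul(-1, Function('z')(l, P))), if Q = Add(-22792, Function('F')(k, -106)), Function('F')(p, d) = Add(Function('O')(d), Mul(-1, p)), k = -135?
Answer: -30025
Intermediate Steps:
P = 66 (P = Add(15, 51) = 66)
Function('F')(p, d) = Add(d, Mul(-1, p))
Function('z')(x, C) = Add(-196, Mul(113, C))
Q = -22763 (Q = Add(-22792, Add(-106, Mul(-1, -135))) = Add(-22792, Add(-106, 135)) = Add(-22792, 29) = -22763)
Add(Q, Mul(-1, Function('z')(l, P))) = Add(-22763, Mul(-1, Add(-196, Mul(113, 66)))) = Add(-22763, Mul(-1, Add(-196, 7458))) = Add(-22763, Mul(-1, 7262)) = Add(-22763, -7262) = -30025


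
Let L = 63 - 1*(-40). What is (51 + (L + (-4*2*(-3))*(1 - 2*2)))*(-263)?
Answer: -21566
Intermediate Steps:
L = 103 (L = 63 + 40 = 103)
(51 + (L + (-4*2*(-3))*(1 - 2*2)))*(-263) = (51 + (103 + (-4*2*(-3))*(1 - 2*2)))*(-263) = (51 + (103 + (-8*(-3))*(1 - 4)))*(-263) = (51 + (103 + 24*(-3)))*(-263) = (51 + (103 - 72))*(-263) = (51 + 31)*(-263) = 82*(-263) = -21566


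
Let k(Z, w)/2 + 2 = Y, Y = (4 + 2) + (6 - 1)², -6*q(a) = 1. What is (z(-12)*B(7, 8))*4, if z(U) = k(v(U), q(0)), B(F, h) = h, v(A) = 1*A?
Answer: 1856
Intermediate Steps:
v(A) = A
q(a) = -⅙ (q(a) = -⅙*1 = -⅙)
Y = 31 (Y = 6 + 5² = 6 + 25 = 31)
k(Z, w) = 58 (k(Z, w) = -4 + 2*31 = -4 + 62 = 58)
z(U) = 58
(z(-12)*B(7, 8))*4 = (58*8)*4 = 464*4 = 1856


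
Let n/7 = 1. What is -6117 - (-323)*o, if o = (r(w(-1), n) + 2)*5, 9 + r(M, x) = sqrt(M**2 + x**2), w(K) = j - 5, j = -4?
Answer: -17422 + 1615*sqrt(130) ≈ 991.83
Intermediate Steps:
n = 7 (n = 7*1 = 7)
w(K) = -9 (w(K) = -4 - 5 = -9)
r(M, x) = -9 + sqrt(M**2 + x**2)
o = -35 + 5*sqrt(130) (o = ((-9 + sqrt((-9)**2 + 7**2)) + 2)*5 = ((-9 + sqrt(81 + 49)) + 2)*5 = ((-9 + sqrt(130)) + 2)*5 = (-7 + sqrt(130))*5 = -35 + 5*sqrt(130) ≈ 22.009)
-6117 - (-323)*o = -6117 - (-323)*(-35 + 5*sqrt(130)) = -6117 - (11305 - 1615*sqrt(130)) = -6117 + (-11305 + 1615*sqrt(130)) = -17422 + 1615*sqrt(130)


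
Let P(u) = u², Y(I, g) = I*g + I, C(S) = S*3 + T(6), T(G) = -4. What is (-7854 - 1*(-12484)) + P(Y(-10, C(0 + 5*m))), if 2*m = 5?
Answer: 123655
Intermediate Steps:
m = 5/2 (m = (½)*5 = 5/2 ≈ 2.5000)
C(S) = -4 + 3*S (C(S) = S*3 - 4 = 3*S - 4 = -4 + 3*S)
Y(I, g) = I + I*g
(-7854 - 1*(-12484)) + P(Y(-10, C(0 + 5*m))) = (-7854 - 1*(-12484)) + (-10*(1 + (-4 + 3*(0 + 5*(5/2)))))² = (-7854 + 12484) + (-10*(1 + (-4 + 3*(0 + 25/2))))² = 4630 + (-10*(1 + (-4 + 3*(25/2))))² = 4630 + (-10*(1 + (-4 + 75/2)))² = 4630 + (-10*(1 + 67/2))² = 4630 + (-10*69/2)² = 4630 + (-345)² = 4630 + 119025 = 123655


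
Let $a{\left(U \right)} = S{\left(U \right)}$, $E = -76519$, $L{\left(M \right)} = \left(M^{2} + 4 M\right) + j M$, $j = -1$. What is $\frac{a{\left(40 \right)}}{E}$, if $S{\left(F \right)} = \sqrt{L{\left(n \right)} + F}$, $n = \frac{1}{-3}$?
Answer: $- \frac{4 \sqrt{22}}{229557} \approx -8.173 \cdot 10^{-5}$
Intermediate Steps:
$n = - \frac{1}{3} \approx -0.33333$
$L{\left(M \right)} = M^{2} + 3 M$ ($L{\left(M \right)} = \left(M^{2} + 4 M\right) - M = M^{2} + 3 M$)
$S{\left(F \right)} = \sqrt{- \frac{8}{9} + F}$ ($S{\left(F \right)} = \sqrt{- \frac{3 - \frac{1}{3}}{3} + F} = \sqrt{\left(- \frac{1}{3}\right) \frac{8}{3} + F} = \sqrt{- \frac{8}{9} + F}$)
$a{\left(U \right)} = \frac{\sqrt{-8 + 9 U}}{3}$
$\frac{a{\left(40 \right)}}{E} = \frac{\frac{1}{3} \sqrt{-8 + 9 \cdot 40}}{-76519} = \frac{\sqrt{-8 + 360}}{3} \left(- \frac{1}{76519}\right) = \frac{\sqrt{352}}{3} \left(- \frac{1}{76519}\right) = \frac{4 \sqrt{22}}{3} \left(- \frac{1}{76519}\right) = - \frac{4 \sqrt{22}}{229557}$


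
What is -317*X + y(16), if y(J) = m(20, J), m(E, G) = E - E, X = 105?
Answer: -33285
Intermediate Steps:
m(E, G) = 0
y(J) = 0
-317*X + y(16) = -317*105 + 0 = -33285 + 0 = -33285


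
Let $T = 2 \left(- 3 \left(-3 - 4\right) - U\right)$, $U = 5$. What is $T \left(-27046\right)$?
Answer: $-865472$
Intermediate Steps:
$T = 32$ ($T = 2 \left(- 3 \left(-3 - 4\right) - 5\right) = 2 \left(\left(-3\right) \left(-7\right) - 5\right) = 2 \left(21 - 5\right) = 2 \cdot 16 = 32$)
$T \left(-27046\right) = 32 \left(-27046\right) = -865472$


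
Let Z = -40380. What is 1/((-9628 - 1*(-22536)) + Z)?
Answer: -1/27472 ≈ -3.6401e-5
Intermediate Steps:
1/((-9628 - 1*(-22536)) + Z) = 1/((-9628 - 1*(-22536)) - 40380) = 1/((-9628 + 22536) - 40380) = 1/(12908 - 40380) = 1/(-27472) = -1/27472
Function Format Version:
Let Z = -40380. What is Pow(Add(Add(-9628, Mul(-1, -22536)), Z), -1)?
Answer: Rational(-1, 27472) ≈ -3.6401e-5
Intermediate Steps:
Pow(Add(Add(-9628, Mul(-1, -22536)), Z), -1) = Pow(Add(Add(-9628, Mul(-1, -22536)), -40380), -1) = Pow(Add(Add(-9628, 22536), -40380), -1) = Pow(Add(12908, -40380), -1) = Pow(-27472, -1) = Rational(-1, 27472)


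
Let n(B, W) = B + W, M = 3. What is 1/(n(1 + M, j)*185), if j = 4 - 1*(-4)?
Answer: 1/2220 ≈ 0.00045045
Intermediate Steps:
j = 8 (j = 4 + 4 = 8)
1/(n(1 + M, j)*185) = 1/(((1 + 3) + 8)*185) = 1/((4 + 8)*185) = 1/(12*185) = 1/2220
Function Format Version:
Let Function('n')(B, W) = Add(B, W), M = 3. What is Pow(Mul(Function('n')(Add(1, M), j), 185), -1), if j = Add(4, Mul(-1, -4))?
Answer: Rational(1, 2220) ≈ 0.00045045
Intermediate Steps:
j = 8 (j = Add(4, 4) = 8)
Pow(Mul(Function('n')(Add(1, M), j), 185), -1) = Pow(Mul(Add(Add(1, 3), 8), 185), -1) = Pow(Mul(Add(4, 8), 185), -1) = Pow(Mul(12, 185), -1) = Pow(2220, -1) = Rational(1, 2220)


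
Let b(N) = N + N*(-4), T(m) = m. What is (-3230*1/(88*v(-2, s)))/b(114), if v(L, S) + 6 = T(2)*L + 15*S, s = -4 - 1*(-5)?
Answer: 17/792 ≈ 0.021465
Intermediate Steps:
s = 1 (s = -4 + 5 = 1)
b(N) = -3*N (b(N) = N - 4*N = -3*N)
v(L, S) = -6 + 2*L + 15*S (v(L, S) = -6 + (2*L + 15*S) = -6 + 2*L + 15*S)
(-3230*1/(88*v(-2, s)))/b(114) = (-3230*1/(88*(-6 + 2*(-2) + 15*1)))/((-3*114)) = -3230*1/(88*(-6 - 4 + 15))/(-342) = -3230/(5*88)*(-1/342) = -3230/440*(-1/342) = -3230*1/440*(-1/342) = -323/44*(-1/342) = 17/792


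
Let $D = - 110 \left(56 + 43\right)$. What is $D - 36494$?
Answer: $-47384$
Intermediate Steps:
$D = -10890$ ($D = \left(-110\right) 99 = -10890$)
$D - 36494 = -10890 - 36494 = -47384$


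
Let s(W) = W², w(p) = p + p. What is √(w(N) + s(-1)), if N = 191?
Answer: √383 ≈ 19.570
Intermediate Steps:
w(p) = 2*p
√(w(N) + s(-1)) = √(2*191 + (-1)²) = √(382 + 1) = √383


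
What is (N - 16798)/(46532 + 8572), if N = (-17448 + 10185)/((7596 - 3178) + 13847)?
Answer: -43831819/143782080 ≈ -0.30485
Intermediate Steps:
N = -7263/18265 (N = -7263/(4418 + 13847) = -7263/18265 ≈ -0.39765)
(N - 16798)/(46532 + 8572) = (-7263/18265 - 16798)/(46532 + 8572) = -306822733/18265/55104 = -306822733/18265*1/55104 = -43831819/143782080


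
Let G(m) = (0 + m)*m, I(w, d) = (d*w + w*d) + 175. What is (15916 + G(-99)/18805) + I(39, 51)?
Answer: 377407346/18805 ≈ 20070.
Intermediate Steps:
I(w, d) = 175 + 2*d*w (I(w, d) = (d*w + d*w) + 175 = 2*d*w + 175 = 175 + 2*d*w)
G(m) = m² (G(m) = m*m = m²)
(15916 + G(-99)/18805) + I(39, 51) = (15916 + (-99)²/18805) + (175 + 2*51*39) = (15916 + 9801*(1/18805)) + (175 + 3978) = (15916 + 9801/18805) + 4153 = 299310181/18805 + 4153 = 377407346/18805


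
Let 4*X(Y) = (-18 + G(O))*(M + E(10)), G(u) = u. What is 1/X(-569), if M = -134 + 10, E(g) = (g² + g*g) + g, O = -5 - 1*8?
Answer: -2/1333 ≈ -0.0015004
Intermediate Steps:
O = -13 (O = -5 - 8 = -13)
E(g) = g + 2*g² (E(g) = (g² + g²) + g = 2*g² + g = g + 2*g²)
M = -124
X(Y) = -1333/2 (X(Y) = ((-18 - 13)*(-124 + 10*(1 + 2*10)))/4 = (-31*(-124 + 10*(1 + 20)))/4 = (-31*(-124 + 10*21))/4 = (-31*(-124 + 210))/4 = (-31*86)/4 = (¼)*(-2666) = -1333/2)
1/X(-569) = 1/(-1333/2) = -2/1333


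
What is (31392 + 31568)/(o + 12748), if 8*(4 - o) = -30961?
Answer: 503680/132977 ≈ 3.7877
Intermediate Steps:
o = 30993/8 (o = 4 - 1/8*(-30961) = 4 + 30961/8 = 30993/8 ≈ 3874.1)
(31392 + 31568)/(o + 12748) = (31392 + 31568)/(30993/8 + 12748) = 62960/(132977/8) = 62960*(8/132977) = 503680/132977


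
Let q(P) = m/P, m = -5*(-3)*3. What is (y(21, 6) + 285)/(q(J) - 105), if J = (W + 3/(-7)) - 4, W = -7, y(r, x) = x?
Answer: -1552/581 ≈ -2.6713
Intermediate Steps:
m = 45 (m = 15*3 = 45)
J = -80/7 (J = (-7 + 3/(-7)) - 4 = (-7 + 3*(-⅐)) - 4 = (-7 - 3/7) - 4 = -52/7 - 4 = -80/7 ≈ -11.429)
q(P) = 45/P
(y(21, 6) + 285)/(q(J) - 105) = (6 + 285)/(45/(-80/7) - 105) = 291/(45*(-7/80) - 105) = 291/(-63/16 - 105) = 291/(-1743/16) = 291*(-16/1743) = -1552/581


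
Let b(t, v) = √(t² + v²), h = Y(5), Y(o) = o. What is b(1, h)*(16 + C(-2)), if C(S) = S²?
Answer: 20*√26 ≈ 101.98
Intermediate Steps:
h = 5
b(1, h)*(16 + C(-2)) = √(1² + 5²)*(16 + (-2)²) = √(1 + 25)*(16 + 4) = √26*20 = 20*√26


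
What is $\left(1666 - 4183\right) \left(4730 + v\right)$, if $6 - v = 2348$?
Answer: $-6010596$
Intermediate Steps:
$v = -2342$ ($v = 6 - 2348 = -2342$)
$\left(1666 - 4183\right) \left(4730 + v\right) = \left(1666 - 4183\right) \left(4730 - 2342\right) = \left(-2517\right) 2388 = -6010596$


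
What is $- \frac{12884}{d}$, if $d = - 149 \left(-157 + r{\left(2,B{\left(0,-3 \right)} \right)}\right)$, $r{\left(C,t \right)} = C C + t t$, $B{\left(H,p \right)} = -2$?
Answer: $- \frac{12884}{22201} \approx -0.58033$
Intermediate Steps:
$r{\left(C,t \right)} = C^{2} + t^{2}$
$d = 22201$ ($d = - 149 \left(-157 + \left(2^{2} + \left(-2\right)^{2}\right)\right) = - 149 \left(-157 + \left(4 + 4\right)\right) = - 149 \left(-157 + 8\right) = \left(-149\right) \left(-149\right) = 22201$)
$- \frac{12884}{d} = - \frac{12884}{22201}$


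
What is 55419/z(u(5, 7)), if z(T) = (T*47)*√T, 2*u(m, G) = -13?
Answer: 8526*I*√26/611 ≈ 71.153*I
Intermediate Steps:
u(m, G) = -13/2 (u(m, G) = (½)*(-13) = -13/2)
z(T) = 47*T^(3/2) (z(T) = (47*T)*√T = 47*T^(3/2))
55419/z(u(5, 7)) = 55419/((47*(-13/2)^(3/2))) = 55419/((47*(-13*I*√26/4))) = 55419/((-611*I*√26/4)) = 55419*(2*I*√26/7943) = 8526*I*√26/611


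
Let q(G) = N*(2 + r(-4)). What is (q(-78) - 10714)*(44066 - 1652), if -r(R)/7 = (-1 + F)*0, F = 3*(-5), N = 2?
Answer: -454253940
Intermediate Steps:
F = -15
r(R) = 0 (r(R) = -7*(-1 - 15)*0 = -(-112)*0 = -7*0 = 0)
q(G) = 4 (q(G) = 2*(2 + 0) = 2*2 = 4)
(q(-78) - 10714)*(44066 - 1652) = (4 - 10714)*(44066 - 1652) = -10710*42414 = -454253940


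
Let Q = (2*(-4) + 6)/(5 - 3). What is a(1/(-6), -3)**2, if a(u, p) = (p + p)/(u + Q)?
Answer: 1296/49 ≈ 26.449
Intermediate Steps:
Q = -1 (Q = (-8 + 6)/2 = -2*1/2 = -1)
a(u, p) = 2*p/(-1 + u) (a(u, p) = (p + p)/(u - 1) = (2*p)/(-1 + u) = 2*p/(-1 + u))
a(1/(-6), -3)**2 = (2*(-3)/(-1 + 1/(-6)))**2 = (2*(-3)/(-1 - 1/6))**2 = (2*(-3)/(-7/6))**2 = (2*(-3)*(-6/7))**2 = (36/7)**2 = 1296/49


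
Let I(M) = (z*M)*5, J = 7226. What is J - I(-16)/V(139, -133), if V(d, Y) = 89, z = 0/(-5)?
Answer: 7226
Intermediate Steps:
z = 0 (z = 0*(-1/5) = 0)
I(M) = 0 (I(M) = (0*M)*5 = 0*5 = 0)
J - I(-16)/V(139, -133) = 7226 - 0/89 = 7226 - 1*0 = 7226 + 0 = 7226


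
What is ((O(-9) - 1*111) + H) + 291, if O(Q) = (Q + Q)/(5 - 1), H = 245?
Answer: 841/2 ≈ 420.50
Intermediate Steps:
O(Q) = Q/2 (O(Q) = (2*Q)/4 = (2*Q)*(1/4) = Q/2)
((O(-9) - 1*111) + H) + 291 = (((1/2)*(-9) - 1*111) + 245) + 291 = ((-9/2 - 111) + 245) + 291 = (-231/2 + 245) + 291 = 259/2 + 291 = 841/2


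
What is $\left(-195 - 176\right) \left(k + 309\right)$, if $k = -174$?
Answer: $-50085$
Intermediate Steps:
$\left(-195 - 176\right) \left(k + 309\right) = \left(-195 - 176\right) \left(-174 + 309\right) = \left(-371\right) 135 = -50085$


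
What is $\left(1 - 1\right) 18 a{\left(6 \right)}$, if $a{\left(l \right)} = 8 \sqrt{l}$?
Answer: $0$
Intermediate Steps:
$\left(1 - 1\right) 18 a{\left(6 \right)} = \left(1 - 1\right) 18 \cdot 8 \sqrt{6} = 0 \cdot 18 \cdot 8 \sqrt{6} = 0 \cdot 8 \sqrt{6} = 0$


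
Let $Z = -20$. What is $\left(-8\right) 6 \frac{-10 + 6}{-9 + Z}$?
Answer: $- \frac{192}{29} \approx -6.6207$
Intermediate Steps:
$\left(-8\right) 6 \frac{-10 + 6}{-9 + Z} = \left(-8\right) 6 \frac{-10 + 6}{-9 - 20} = - 48 \left(- \frac{4}{-29}\right) = - 48 \left(\left(-4\right) \left(- \frac{1}{29}\right)\right) = \left(-48\right) \frac{4}{29} = - \frac{192}{29}$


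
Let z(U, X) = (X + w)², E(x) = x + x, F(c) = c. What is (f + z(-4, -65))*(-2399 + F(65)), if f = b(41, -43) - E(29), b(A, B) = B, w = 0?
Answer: -9625416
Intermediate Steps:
E(x) = 2*x
z(U, X) = X² (z(U, X) = (X + 0)² = X²)
f = -101 (f = -43 - 2*29 = -43 - 1*58 = -43 - 58 = -101)
(f + z(-4, -65))*(-2399 + F(65)) = (-101 + (-65)²)*(-2399 + 65) = (-101 + 4225)*(-2334) = 4124*(-2334) = -9625416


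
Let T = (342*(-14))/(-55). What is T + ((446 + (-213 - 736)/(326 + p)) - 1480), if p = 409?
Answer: -7666493/8085 ≈ -948.24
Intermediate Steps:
T = 4788/55 (T = -4788*(-1/55) = 4788/55 ≈ 87.055)
T + ((446 + (-213 - 736)/(326 + p)) - 1480) = 4788/55 + ((446 + (-213 - 736)/(326 + 409)) - 1480) = 4788/55 + ((446 - 949/735) - 1480) = 4788/55 + (326861/735 - 1480) = 4788/55 - 760939/735 = -7666493/8085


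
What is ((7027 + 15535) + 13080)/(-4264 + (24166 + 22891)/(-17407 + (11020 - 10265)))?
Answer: -593510584/71051185 ≈ -8.3533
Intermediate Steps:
((7027 + 15535) + 13080)/(-4264 + (24166 + 22891)/(-17407 + (11020 - 10265))) = (22562 + 13080)/(-4264 + 47057/(-17407 + 755)) = 35642/(-4264 + 47057/(-16652)) = 35642/(-4264 + 47057*(-1/16652)) = 35642/(-4264 - 47057/16652) = 35642/(-71051185/16652) = 35642*(-16652/71051185) = -593510584/71051185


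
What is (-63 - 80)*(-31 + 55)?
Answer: -3432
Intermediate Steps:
(-63 - 80)*(-31 + 55) = -143*24 = -3432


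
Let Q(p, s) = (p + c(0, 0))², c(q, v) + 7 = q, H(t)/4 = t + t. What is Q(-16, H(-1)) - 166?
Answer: 363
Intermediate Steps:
H(t) = 8*t (H(t) = 4*(t + t) = 4*(2*t) = 8*t)
c(q, v) = -7 + q
Q(p, s) = (-7 + p)² (Q(p, s) = (p + (-7 + 0))² = (p - 7)² = (-7 + p)²)
Q(-16, H(-1)) - 166 = (-7 - 16)² - 166 = (-23)² - 166 = 529 - 166 = 363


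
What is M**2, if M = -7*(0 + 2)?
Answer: 196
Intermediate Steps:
M = -14 (M = -7*2 = -14)
M**2 = (-14)**2 = 196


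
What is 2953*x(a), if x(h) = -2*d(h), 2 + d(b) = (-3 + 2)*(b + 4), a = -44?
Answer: -224428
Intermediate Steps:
d(b) = -6 - b (d(b) = -2 + (-3 + 2)*(b + 4) = -2 - (4 + b) = -2 + (-4 - b) = -6 - b)
x(h) = 12 + 2*h (x(h) = -2*(-6 - h) = 12 + 2*h)
2953*x(a) = 2953*(12 + 2*(-44)) = 2953*(12 - 88) = 2953*(-76) = -224428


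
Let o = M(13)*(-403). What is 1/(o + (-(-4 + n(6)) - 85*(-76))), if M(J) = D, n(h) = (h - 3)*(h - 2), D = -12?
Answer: 1/11288 ≈ 8.8590e-5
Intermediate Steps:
n(h) = (-3 + h)*(-2 + h)
M(J) = -12
o = 4836 (o = -12*(-403) = 4836)
1/(o + (-(-4 + n(6)) - 85*(-76))) = 1/(4836 + (-(-4 + (6 + 6**2 - 5*6)) - 85*(-76))) = 1/(4836 + (-(-4 + (6 + 36 - 30)) + 6460)) = 1/(4836 + (-(-4 + 12) + 6460)) = 1/(4836 + (-1*8 + 6460)) = 1/(4836 + (-8 + 6460)) = 1/(4836 + 6452) = 1/11288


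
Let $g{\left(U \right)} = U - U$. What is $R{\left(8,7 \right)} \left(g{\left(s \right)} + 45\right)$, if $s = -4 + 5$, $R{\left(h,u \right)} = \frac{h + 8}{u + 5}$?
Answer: $60$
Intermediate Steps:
$R{\left(h,u \right)} = \frac{8 + h}{5 + u}$
$s = 1$
$g{\left(U \right)} = 0$
$R{\left(8,7 \right)} \left(g{\left(s \right)} + 45\right) = \frac{8 + 8}{5 + 7} \left(0 + 45\right) = \frac{1}{12} \cdot 16 \cdot 45 = \frac{4}{3} \cdot 45 = 60$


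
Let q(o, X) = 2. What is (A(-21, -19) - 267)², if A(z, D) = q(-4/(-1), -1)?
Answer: 70225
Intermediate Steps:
A(z, D) = 2
(A(-21, -19) - 267)² = (2 - 267)² = (-265)² = 70225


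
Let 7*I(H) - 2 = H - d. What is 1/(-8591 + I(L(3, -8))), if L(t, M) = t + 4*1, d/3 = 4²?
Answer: -7/60176 ≈ -0.00011633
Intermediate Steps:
d = 48 (d = 3*4² = 3*16 = 48)
L(t, M) = 4 + t (L(t, M) = t + 4 = 4 + t)
I(H) = -46/7 + H/7 (I(H) = 2/7 + (H - 1*48)/7 = 2/7 + (H - 48)/7 = 2/7 + (-48 + H)/7 = 2/7 + (-48/7 + H/7) = -46/7 + H/7)
1/(-8591 + I(L(3, -8))) = 1/(-8591 + (-46/7 + (4 + 3)/7)) = 1/(-8591 + (-46/7 + (⅐)*7)) = 1/(-8591 + (-46/7 + 1)) = 1/(-8591 - 39/7) = 1/(-60176/7) = -7/60176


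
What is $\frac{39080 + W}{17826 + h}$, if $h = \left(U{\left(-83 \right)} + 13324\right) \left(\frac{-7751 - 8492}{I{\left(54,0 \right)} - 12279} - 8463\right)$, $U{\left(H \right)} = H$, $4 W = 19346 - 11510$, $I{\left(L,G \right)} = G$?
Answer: $- \frac{503917881}{1375533381640} \approx -0.00036634$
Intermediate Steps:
$W = 1959$ ($W = \frac{19346 - 11510}{4} = \frac{1}{4} \cdot 7836 = 1959$)
$h = - \frac{1375752267094}{12279}$ ($h = \left(-83 + 13324\right) \left(\frac{-7751 - 8492}{0 - 12279} - 8463\right) = 13241 \left(- \frac{16243}{-12279} - 8463\right) = 13241 \left(\left(-16243\right) \left(- \frac{1}{12279}\right) - 8463\right) = 13241 \left(\frac{16243}{12279} - 8463\right) = 13241 \left(- \frac{103900934}{12279}\right) = - \frac{1375752267094}{12279} \approx -1.1204 \cdot 10^{8}$)
$\frac{39080 + W}{17826 + h} = \frac{39080 + 1959}{17826 - \frac{1375752267094}{12279}} = \frac{41039}{- \frac{1375533381640}{12279}} = 41039 \left(- \frac{12279}{1375533381640}\right) = - \frac{503917881}{1375533381640}$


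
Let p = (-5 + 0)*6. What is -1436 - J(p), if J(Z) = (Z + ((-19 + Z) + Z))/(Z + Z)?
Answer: -86269/60 ≈ -1437.8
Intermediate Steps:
p = -30 (p = -5*6 = -30)
J(Z) = (-19 + 3*Z)/(2*Z) (J(Z) = (Z + (-19 + 2*Z))/((2*Z)) = (-19 + 3*Z)*(1/(2*Z)) = (-19 + 3*Z)/(2*Z))
-1436 - J(p) = -1436 - (-19 + 3*(-30))/(2*(-30)) = -1436 - (-1)*(-19 - 90)/(2*30) = -1436 - (-1)*(-109)/(2*30) = -1436 - 1*109/60 = -1436 - 109/60 = -86269/60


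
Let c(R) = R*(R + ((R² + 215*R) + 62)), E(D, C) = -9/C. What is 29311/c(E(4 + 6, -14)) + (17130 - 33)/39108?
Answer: 1050500828483/4628314476 ≈ 226.97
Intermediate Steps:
c(R) = R*(62 + R² + 216*R) (c(R) = R*(R + (62 + R² + 215*R)) = R*(62 + R² + 216*R))
29311/c(E(4 + 6, -14)) + (17130 - 33)/39108 = 29311/(((-9/(-14))*(62 + (-9/(-14))² + 216*(-9/(-14))))) + (17130 - 33)/39108 = 29311/(((-9*(-1/14))*(62 + (-9*(-1/14))² + 216*(-9*(-1/14))))) + 17097*(1/39108) = 29311/((9*(62 + (9/14)² + 216*(9/14))/14)) + 5699/13036 = 29311/((9*(62 + 81/196 + 972/7)/14)) + 5699/13036 = 29311/(((9/14)*(39449/196))) + 5699/13036 = 29311/(355041/2744) + 5699/13036 = 29311*(2744/355041) + 5699/13036 = 80429384/355041 + 5699/13036 = 1050500828483/4628314476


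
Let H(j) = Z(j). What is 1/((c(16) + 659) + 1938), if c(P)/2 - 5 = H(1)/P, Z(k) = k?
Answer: 8/20857 ≈ 0.00038356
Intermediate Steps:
H(j) = j
c(P) = 10 + 2/P (c(P) = 10 + 2*(1/P) = 10 + 2/P)
1/((c(16) + 659) + 1938) = 1/(((10 + 2/16) + 659) + 1938) = 1/(((10 + 2*(1/16)) + 659) + 1938) = 1/(((10 + ⅛) + 659) + 1938) = 1/((81/8 + 659) + 1938) = 1/(5353/8 + 1938) = 1/(20857/8) = 8/20857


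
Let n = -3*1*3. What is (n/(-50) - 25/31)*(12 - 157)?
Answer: 28159/310 ≈ 90.835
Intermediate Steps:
n = -9 (n = -3*3 = -9)
(n/(-50) - 25/31)*(12 - 157) = (-9/(-50) - 25/31)*(12 - 157) = (-9*(-1/50) - 25*1/31)*(-145) = (9/50 - 25/31)*(-145) = -971/1550*(-145) = 28159/310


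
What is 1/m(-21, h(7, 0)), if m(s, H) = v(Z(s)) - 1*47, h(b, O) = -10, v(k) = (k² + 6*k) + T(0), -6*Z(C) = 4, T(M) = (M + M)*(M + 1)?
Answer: -9/455 ≈ -0.019780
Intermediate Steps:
T(M) = 2*M*(1 + M) (T(M) = (2*M)*(1 + M) = 2*M*(1 + M))
Z(C) = -⅔ (Z(C) = -⅙*4 = -⅔)
v(k) = k² + 6*k (v(k) = (k² + 6*k) + 2*0*(1 + 0) = (k² + 6*k) + 2*0*1 = (k² + 6*k) + 0 = k² + 6*k)
m(s, H) = -455/9 (m(s, H) = -2*(6 - ⅔)/3 - 1*47 = -⅔*16/3 - 47 = -32/9 - 47 = -455/9)
1/m(-21, h(7, 0)) = 1/(-455/9) = -9/455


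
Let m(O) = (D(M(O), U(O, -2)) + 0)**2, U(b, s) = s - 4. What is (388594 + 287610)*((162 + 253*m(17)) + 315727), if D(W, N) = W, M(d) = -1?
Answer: 213776484968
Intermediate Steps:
U(b, s) = -4 + s
m(O) = 1 (m(O) = (-1 + 0)**2 = (-1)**2 = 1)
(388594 + 287610)*((162 + 253*m(17)) + 315727) = (388594 + 287610)*((162 + 253*1) + 315727) = 676204*((162 + 253) + 315727) = 676204*(415 + 315727) = 676204*316142 = 213776484968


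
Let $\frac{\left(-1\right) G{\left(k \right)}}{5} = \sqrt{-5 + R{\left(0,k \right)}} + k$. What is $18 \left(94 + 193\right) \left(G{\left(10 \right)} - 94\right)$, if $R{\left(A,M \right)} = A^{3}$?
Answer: $-743904 - 25830 i \sqrt{5} \approx -7.439 \cdot 10^{5} - 57758.0 i$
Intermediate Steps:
$G{\left(k \right)} = - 5 k - 5 i \sqrt{5}$ ($G{\left(k \right)} = - 5 \left(\sqrt{-5 + 0^{3}} + k\right) = - 5 \left(\sqrt{-5 + 0} + k\right) = - 5 \left(\sqrt{-5} + k\right) = - 5 \left(i \sqrt{5} + k\right) = - 5 \left(k + i \sqrt{5}\right) = - 5 k - 5 i \sqrt{5}$)
$18 \left(94 + 193\right) \left(G{\left(10 \right)} - 94\right) = 18 \left(94 + 193\right) \left(\left(\left(-5\right) 10 - 5 i \sqrt{5}\right) - 94\right) = 18 \cdot 287 \left(\left(-50 - 5 i \sqrt{5}\right) - 94\right) = 18 \cdot 287 \left(-144 - 5 i \sqrt{5}\right) = 18 \left(-41328 - 1435 i \sqrt{5}\right) = -743904 - 25830 i \sqrt{5}$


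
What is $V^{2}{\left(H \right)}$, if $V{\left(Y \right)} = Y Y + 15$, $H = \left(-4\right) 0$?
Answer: $225$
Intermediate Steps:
$H = 0$
$V{\left(Y \right)} = 15 + Y^{2}$ ($V{\left(Y \right)} = Y^{2} + 15 = 15 + Y^{2}$)
$V^{2}{\left(H \right)} = \left(15 + 0^{2}\right)^{2} = \left(15 + 0\right)^{2} = 15^{2} = 225$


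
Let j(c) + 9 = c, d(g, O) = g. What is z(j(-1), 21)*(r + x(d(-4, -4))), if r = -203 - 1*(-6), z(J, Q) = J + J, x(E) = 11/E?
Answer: 3995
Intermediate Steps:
j(c) = -9 + c
z(J, Q) = 2*J
r = -197 (r = -203 + 6 = -197)
z(j(-1), 21)*(r + x(d(-4, -4))) = (2*(-9 - 1))*(-197 + 11/(-4)) = (2*(-10))*(-197 + 11*(-¼)) = -20*(-197 - 11/4) = -20*(-799/4) = 3995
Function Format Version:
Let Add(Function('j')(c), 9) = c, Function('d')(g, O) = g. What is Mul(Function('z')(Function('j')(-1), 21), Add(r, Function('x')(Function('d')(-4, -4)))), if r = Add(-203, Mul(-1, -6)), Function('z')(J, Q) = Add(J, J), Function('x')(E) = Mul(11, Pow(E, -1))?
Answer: 3995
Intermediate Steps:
Function('j')(c) = Add(-9, c)
Function('z')(J, Q) = Mul(2, J)
r = -197 (r = Add(-203, 6) = -197)
Mul(Function('z')(Function('j')(-1), 21), Add(r, Function('x')(Function('d')(-4, -4)))) = Mul(Mul(2, Add(-9, -1)), Add(-197, Mul(11, Pow(-4, -1)))) = Mul(Mul(2, -10), Add(-197, Mul(11, Rational(-1, 4)))) = Mul(-20, Add(-197, Rational(-11, 4))) = Mul(-20, Rational(-799, 4)) = 3995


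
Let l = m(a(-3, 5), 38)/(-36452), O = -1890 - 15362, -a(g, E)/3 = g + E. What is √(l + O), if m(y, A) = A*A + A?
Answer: 19*I*√93935402/1402 ≈ 131.35*I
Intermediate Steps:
a(g, E) = -3*E - 3*g (a(g, E) = -3*(g + E) = -3*(E + g) = -3*E - 3*g)
O = -17252
m(y, A) = A + A² (m(y, A) = A² + A = A + A²)
l = -57/1402 (l = (38*(1 + 38))/(-36452) = (38*39)*(-1/36452) = 1482*(-1/36452) = -57/1402 ≈ -0.040656)
√(l + O) = √(-57/1402 - 17252) = √(-24187361/1402) = 19*I*√93935402/1402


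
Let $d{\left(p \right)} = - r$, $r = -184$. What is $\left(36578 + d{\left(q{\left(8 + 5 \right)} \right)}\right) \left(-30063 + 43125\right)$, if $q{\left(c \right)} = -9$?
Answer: $480185244$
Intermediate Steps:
$d{\left(p \right)} = 184$ ($d{\left(p \right)} = \left(-1\right) \left(-184\right) = 184$)
$\left(36578 + d{\left(q{\left(8 + 5 \right)} \right)}\right) \left(-30063 + 43125\right) = \left(36578 + 184\right) \left(-30063 + 43125\right) = 36762 \cdot 13062 = 480185244$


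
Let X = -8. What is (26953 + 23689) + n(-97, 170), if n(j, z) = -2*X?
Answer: 50658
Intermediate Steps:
n(j, z) = 16 (n(j, z) = -2*(-8) = 16)
(26953 + 23689) + n(-97, 170) = (26953 + 23689) + 16 = 50642 + 16 = 50658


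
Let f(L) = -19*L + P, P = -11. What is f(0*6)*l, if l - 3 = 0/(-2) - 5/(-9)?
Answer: -352/9 ≈ -39.111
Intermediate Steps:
l = 32/9 (l = 3 + (0/(-2) - 5/(-9)) = 3 + (0*(-½) - 5*(-⅑)) = 3 + (0 + 5/9) = 3 + 5/9 = 32/9 ≈ 3.5556)
f(L) = -11 - 19*L (f(L) = -19*L - 11 = -11 - 19*L)
f(0*6)*l = (-11 - 0*6)*(32/9) = (-11 - 19*0)*(32/9) = (-11 + 0)*(32/9) = -11*32/9 = -352/9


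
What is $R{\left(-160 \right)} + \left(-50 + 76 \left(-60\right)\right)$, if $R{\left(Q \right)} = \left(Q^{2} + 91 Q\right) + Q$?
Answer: $6270$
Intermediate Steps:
$R{\left(Q \right)} = Q^{2} + 92 Q$
$R{\left(-160 \right)} + \left(-50 + 76 \left(-60\right)\right) = - 160 \left(92 - 160\right) + \left(-50 + 76 \left(-60\right)\right) = \left(-160\right) \left(-68\right) - 4610 = 10880 - 4610 = 6270$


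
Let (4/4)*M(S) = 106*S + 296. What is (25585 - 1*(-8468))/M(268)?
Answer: 11351/9568 ≈ 1.1863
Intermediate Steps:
M(S) = 296 + 106*S (M(S) = 106*S + 296 = 296 + 106*S)
(25585 - 1*(-8468))/M(268) = (25585 - 1*(-8468))/(296 + 106*268) = (25585 + 8468)/(296 + 28408) = 34053/28704 = 34053*(1/28704) = 11351/9568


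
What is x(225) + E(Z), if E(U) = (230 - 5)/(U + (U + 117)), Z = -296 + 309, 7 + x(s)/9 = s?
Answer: 280791/143 ≈ 1963.6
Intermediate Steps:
x(s) = -63 + 9*s
Z = 13
E(U) = 225/(117 + 2*U) (E(U) = 225/(U + (117 + U)) = 225/(117 + 2*U))
x(225) + E(Z) = (-63 + 9*225) + 225/(117 + 2*13) = (-63 + 2025) + 225/(117 + 26) = 1962 + 225/143 = 280791/143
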